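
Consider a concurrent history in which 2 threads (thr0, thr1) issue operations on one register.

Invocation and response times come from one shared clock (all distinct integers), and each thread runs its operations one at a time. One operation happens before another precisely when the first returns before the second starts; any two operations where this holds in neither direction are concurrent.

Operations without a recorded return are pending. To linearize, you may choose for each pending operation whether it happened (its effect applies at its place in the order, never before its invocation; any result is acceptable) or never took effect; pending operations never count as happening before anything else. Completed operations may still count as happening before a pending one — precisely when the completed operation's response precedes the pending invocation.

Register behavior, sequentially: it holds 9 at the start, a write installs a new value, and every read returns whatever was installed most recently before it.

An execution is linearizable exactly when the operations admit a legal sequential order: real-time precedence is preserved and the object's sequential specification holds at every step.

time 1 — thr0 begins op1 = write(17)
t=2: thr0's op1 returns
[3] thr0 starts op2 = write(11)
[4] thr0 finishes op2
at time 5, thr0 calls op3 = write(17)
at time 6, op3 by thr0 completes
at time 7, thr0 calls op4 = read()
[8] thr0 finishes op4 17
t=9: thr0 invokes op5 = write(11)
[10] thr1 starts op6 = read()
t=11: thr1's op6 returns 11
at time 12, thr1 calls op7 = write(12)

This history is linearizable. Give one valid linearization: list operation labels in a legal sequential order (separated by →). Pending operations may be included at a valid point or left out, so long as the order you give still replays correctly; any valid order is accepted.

op1 → op2 → op3 → op4 → op5 → op6

after step 1 (op1 write(17)): value 17
after step 2 (op2 write(11)): value 11
after step 3 (op3 write(17)): value 17
after step 4 (op4 read() → 17): value 17
after step 5 (op5 write(11) (pending, included)): value 11
after step 6 (op6 read() → 11): value 11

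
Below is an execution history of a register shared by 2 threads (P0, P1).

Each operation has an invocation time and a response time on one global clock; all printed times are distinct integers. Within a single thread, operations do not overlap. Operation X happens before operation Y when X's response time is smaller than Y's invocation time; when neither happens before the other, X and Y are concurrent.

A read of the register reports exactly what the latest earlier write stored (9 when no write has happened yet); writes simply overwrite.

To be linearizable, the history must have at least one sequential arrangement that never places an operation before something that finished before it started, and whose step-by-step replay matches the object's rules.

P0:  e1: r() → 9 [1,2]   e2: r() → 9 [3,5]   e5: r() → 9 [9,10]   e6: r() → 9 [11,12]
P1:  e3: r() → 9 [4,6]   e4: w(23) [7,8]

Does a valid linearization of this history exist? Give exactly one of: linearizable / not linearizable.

not linearizable

already the first 10 events (up to e5's response at time 10) admit no linearization; the first 9 still do
all 2 real-time-respecting orders fail — 5 completed register operations, no legal replay
one such order, e1, e2, e3, e4, e5, breaks at step 5 where e5 r() → 9 is illegal
one such order, e1, e3, e2, e4, e5, breaks at step 5 where e5 r() → 9 is illegal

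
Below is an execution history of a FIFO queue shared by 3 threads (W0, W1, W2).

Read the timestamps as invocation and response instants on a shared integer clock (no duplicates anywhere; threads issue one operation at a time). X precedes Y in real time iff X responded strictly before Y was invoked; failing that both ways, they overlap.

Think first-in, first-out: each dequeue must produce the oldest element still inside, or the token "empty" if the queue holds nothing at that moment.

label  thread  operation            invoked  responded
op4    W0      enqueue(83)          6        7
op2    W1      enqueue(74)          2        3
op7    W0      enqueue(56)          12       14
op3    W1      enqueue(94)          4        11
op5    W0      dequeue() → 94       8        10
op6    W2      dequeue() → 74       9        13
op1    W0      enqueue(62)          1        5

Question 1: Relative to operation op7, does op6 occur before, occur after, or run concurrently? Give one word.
Answer: concurrent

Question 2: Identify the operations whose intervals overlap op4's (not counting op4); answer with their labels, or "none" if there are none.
Answer: op3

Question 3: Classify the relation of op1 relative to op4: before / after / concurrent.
Answer: before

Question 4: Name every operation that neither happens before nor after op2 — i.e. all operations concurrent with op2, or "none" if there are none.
Answer: op1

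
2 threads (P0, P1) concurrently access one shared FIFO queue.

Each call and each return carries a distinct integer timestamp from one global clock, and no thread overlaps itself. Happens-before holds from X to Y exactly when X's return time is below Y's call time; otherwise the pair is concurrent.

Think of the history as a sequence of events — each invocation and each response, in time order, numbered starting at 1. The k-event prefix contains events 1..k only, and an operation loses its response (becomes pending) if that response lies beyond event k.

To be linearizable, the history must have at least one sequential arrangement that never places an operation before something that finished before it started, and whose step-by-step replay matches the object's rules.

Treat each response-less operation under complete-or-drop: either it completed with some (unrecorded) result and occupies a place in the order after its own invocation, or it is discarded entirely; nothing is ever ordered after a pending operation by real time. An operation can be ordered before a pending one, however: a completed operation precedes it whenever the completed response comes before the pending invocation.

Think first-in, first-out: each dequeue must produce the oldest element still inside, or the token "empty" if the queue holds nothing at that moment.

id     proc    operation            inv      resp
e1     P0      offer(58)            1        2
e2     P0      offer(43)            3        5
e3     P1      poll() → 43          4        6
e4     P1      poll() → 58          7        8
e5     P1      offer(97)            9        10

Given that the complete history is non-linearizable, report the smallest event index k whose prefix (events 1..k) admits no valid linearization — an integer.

6

events 1..5 are linearizable; a witness order is e1, e2:
step 1: e1 offer(58) — queue <58>
step 2: e2 offer(43) — queue <58,43>
once event 6 joins (e3's response, time 6), exhaustive search finds no witness
take e1, e2, e3: step 3 already fails, because e3 poll() → 43 cannot occur there
take e1, e3, e2: step 2 already fails, because e3 poll() → 43 cannot occur there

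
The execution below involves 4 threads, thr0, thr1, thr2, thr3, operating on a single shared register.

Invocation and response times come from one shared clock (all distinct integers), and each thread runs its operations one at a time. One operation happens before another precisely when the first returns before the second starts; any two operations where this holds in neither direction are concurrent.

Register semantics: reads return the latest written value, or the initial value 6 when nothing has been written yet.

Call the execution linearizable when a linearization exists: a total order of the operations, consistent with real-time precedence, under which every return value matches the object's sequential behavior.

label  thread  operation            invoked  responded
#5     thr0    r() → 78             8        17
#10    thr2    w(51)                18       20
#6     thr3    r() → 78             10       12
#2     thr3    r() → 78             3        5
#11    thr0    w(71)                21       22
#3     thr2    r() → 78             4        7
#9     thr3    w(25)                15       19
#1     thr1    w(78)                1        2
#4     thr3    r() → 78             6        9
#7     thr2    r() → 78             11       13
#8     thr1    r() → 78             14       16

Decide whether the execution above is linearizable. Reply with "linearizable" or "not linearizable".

linearizable

witness order: #1, #2, #3, #4, #5, #6, #7, #8, #9, #10, #11
step 1: #1 w(78) — value 78
step 2: #2 r() → 78 — value 78
step 3: #3 r() → 78 — value 78
step 4: #4 r() → 78 — value 78
step 5: #5 r() → 78 — value 78
step 6: #6 r() → 78 — value 78
step 7: #7 r() → 78 — value 78
step 8: #8 r() → 78 — value 78
step 9: #9 w(25) — value 25
step 10: #10 w(51) — value 51
step 11: #11 w(71) — value 71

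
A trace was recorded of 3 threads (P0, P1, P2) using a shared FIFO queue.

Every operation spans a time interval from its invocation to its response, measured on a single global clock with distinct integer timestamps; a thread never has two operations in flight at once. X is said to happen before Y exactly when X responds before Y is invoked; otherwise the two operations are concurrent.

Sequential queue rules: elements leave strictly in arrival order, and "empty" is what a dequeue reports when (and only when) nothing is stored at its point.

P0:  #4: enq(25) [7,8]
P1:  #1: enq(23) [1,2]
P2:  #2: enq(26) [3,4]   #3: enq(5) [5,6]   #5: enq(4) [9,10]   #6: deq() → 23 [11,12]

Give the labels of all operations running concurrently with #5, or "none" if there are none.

none

#5 spans [9,10]; an op avoiding the whole window 9..10 is ordered, any other is concurrent
#1 [1,2]: before
#2 [3,4]: before
#3 [5,6]: before
#4 [7,8]: before
#6 [11,12]: after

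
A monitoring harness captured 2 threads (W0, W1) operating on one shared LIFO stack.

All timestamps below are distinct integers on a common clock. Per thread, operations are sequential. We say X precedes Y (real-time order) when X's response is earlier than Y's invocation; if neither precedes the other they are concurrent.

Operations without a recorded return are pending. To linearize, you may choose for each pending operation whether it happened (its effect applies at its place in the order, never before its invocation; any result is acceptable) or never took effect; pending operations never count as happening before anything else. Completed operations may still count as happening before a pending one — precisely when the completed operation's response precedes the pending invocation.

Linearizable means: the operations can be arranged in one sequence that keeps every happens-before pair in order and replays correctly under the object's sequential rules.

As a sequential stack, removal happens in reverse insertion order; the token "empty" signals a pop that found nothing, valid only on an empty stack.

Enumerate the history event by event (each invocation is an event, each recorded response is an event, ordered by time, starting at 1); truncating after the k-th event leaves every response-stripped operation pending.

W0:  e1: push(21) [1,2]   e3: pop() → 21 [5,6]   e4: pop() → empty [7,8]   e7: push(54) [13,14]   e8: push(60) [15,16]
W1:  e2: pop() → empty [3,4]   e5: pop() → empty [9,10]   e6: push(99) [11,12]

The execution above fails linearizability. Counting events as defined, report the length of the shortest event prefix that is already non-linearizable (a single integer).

4

events 1..3 are linearizable; a witness order is e1:
after step 1 (e1 push(21)): stack <21>
with event 4 included (e2 responding at time 4), all real-time-consistent orders fail
one such order, e1, e2, breaks at step 2 where e2 pop() → empty is illegal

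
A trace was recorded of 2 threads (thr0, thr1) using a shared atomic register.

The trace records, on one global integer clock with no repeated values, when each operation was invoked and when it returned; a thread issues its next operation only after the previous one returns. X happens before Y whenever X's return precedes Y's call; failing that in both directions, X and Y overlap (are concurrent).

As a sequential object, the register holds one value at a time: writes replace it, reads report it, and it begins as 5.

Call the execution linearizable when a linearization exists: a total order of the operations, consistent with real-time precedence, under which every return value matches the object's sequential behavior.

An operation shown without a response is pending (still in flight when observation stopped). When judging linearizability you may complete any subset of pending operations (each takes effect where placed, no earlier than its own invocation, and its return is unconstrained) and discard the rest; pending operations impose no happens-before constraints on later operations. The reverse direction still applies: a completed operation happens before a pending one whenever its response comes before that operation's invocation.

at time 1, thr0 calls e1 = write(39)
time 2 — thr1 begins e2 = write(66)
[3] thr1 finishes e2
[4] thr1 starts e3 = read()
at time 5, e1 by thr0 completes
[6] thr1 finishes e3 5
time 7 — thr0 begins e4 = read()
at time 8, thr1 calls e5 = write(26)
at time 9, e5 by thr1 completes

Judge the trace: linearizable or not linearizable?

events 1..5 are fine; event 6 — the response of e3 at time 6 — makes the prefix non-linearizable
checked exhaustively: 3 real-time-consistent orders of 3 completed operations, zero legal atomic register replays
take e1, e2, e3: step 3 already fails, because e3 read() → 5 cannot occur there
take e2, e1, e3: step 3 already fails, because e3 read() → 5 cannot occur there

not linearizable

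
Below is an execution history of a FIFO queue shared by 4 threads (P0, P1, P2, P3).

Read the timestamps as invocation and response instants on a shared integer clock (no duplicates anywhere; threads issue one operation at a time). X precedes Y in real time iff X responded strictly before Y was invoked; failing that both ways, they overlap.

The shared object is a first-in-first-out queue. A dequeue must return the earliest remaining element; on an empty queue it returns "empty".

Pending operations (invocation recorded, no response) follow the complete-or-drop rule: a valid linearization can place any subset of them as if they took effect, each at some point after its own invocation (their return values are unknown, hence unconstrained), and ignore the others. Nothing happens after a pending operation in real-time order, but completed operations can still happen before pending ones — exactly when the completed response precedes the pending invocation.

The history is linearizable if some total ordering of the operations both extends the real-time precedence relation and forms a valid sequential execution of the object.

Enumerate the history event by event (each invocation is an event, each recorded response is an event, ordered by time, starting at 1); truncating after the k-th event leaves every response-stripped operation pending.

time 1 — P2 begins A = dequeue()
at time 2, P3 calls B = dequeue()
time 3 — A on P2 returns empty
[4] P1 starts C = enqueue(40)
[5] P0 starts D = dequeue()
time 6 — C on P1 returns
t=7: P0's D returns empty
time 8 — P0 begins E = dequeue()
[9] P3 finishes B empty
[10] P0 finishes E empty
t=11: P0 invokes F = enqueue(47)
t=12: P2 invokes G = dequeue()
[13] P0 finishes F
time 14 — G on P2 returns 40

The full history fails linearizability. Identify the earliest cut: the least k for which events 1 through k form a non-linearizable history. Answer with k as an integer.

one valid order for events 1..9 is A, B, D, C:
after step 1 (A dequeue() → empty): queue <>
after step 2 (B dequeue() → empty): queue <>
after step 3 (D dequeue() → empty): queue <>
after step 4 (C enqueue(40)): queue <40>
once event 10 joins (E's response, time 10), exhaustive search finds no witness
one such order, A, B, C, D, E, breaks at step 4 where D dequeue() → empty is illegal
one such order, A, B, D, C, E, breaks at step 5 where E dequeue() → empty is illegal

10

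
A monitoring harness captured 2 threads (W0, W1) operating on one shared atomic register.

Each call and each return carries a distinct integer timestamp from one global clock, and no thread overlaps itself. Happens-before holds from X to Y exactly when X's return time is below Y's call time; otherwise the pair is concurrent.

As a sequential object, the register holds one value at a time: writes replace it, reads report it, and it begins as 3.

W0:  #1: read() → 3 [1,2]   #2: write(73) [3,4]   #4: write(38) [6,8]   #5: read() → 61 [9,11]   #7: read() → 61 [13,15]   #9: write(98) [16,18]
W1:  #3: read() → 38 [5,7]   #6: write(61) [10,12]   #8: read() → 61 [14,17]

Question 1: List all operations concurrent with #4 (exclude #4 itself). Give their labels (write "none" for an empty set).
overlap test against #4 [6,8]: concurrent iff the interval meets 6..8
#1 [1,2]: before
#2 [3,4]: before
#3 [5,7]: concurrent
#5 [9,11]: after
#6 [10,12]: after
#7 [13,15]: after
#8 [14,17]: after
#9 [16,18]: after

#3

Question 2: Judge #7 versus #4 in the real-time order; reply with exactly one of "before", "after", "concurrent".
#7 spans [13,15], #4 spans [6,8]
resp(#4)=8 < inv(#7)=13

after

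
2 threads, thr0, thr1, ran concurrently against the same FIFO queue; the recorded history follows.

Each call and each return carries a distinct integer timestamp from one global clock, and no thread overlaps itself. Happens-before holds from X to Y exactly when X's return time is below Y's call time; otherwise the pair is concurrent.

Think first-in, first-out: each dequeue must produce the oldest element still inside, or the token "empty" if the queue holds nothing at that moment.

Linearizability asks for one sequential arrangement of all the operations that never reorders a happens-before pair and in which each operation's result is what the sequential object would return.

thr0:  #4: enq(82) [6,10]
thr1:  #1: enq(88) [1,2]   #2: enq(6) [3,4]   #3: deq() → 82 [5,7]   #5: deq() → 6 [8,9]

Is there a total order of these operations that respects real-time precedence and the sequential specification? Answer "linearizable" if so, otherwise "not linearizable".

cut after 6 events: linearizable; cut after 7 events (#3 responds, time 7): not linearizable
the completed operations (3 total) allow one real-time order; the FIFO queue replay rejects it
every completion of the 1 pending operation (#4) was checked; none linearizes
one such order, #1, #2, #3 (pending dropped), breaks at step 3 where #3 deq() → 82 is illegal

not linearizable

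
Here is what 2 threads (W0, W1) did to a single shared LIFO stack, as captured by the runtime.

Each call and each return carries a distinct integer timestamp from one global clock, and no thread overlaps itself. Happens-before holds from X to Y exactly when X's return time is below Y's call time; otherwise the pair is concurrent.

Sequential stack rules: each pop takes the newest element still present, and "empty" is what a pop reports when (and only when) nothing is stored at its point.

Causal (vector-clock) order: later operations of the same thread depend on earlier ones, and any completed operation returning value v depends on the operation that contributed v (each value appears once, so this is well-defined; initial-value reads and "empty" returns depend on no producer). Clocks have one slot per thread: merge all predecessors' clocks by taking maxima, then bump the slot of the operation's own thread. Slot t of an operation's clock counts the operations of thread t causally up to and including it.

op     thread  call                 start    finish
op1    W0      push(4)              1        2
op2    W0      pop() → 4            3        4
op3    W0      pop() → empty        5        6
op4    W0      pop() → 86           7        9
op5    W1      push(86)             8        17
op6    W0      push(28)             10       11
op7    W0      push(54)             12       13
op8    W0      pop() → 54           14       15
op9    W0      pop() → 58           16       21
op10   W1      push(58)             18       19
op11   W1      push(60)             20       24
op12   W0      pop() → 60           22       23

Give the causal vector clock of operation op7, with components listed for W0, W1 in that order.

(6, 1)

op5, invoked 8, has no incoming edges; only W1's bump applies → (0, 1)
op1, invoked 1, has no incoming edges; only W0's bump applies → (1, 0)
invoked at 18, op10 merges VC(op5)=(0, 1) and bumps W1's slot → (0, 2)
invoked at 3, op2 merges VC(op1)=(1, 0) and bumps W0's slot → (2, 0)
invoked at 20, op11 merges VC(op10)=(0, 2) and bumps W1's slot → (0, 3)
invoked at 5, op3 merges VC(op2)=(2, 0) and bumps W0's slot → (3, 0)
invoked at 7, op4 merges VC(op3)=(3, 0), VC(op5)=(0, 1) and bumps W0's slot → (4, 1)
invoked at 10, op6 merges VC(op4)=(4, 1) and bumps W0's slot → (5, 1)
invoked at 12, op7 merges VC(op6)=(5, 1) and bumps W0's slot → (6, 1)
invoked at 14, op8 merges VC(op7)=(6, 1) and bumps W0's slot → (7, 1)
invoked at 16, op9 merges VC(op8)=(7, 1), VC(op10)=(0, 2) and bumps W0's slot → (8, 2)
invoked at 22, op12 merges VC(op9)=(8, 2), VC(op11)=(0, 3) and bumps W0's slot → (9, 3)
target: VC(op7) = (6, 1)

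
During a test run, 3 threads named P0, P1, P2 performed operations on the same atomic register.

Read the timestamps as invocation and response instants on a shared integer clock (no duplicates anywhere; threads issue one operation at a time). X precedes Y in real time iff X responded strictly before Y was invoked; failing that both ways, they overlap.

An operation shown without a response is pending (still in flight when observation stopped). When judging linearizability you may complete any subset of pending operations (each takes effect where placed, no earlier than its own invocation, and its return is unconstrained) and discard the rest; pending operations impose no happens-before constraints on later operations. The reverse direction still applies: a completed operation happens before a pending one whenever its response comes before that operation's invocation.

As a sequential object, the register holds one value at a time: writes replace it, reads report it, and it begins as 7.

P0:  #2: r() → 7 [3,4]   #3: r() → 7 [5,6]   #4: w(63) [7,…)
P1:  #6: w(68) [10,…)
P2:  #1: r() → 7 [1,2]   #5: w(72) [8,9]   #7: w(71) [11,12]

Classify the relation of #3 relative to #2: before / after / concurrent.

#3 spans [5,6], #2 spans [3,4]
resp(#2)=4 < inv(#3)=5

after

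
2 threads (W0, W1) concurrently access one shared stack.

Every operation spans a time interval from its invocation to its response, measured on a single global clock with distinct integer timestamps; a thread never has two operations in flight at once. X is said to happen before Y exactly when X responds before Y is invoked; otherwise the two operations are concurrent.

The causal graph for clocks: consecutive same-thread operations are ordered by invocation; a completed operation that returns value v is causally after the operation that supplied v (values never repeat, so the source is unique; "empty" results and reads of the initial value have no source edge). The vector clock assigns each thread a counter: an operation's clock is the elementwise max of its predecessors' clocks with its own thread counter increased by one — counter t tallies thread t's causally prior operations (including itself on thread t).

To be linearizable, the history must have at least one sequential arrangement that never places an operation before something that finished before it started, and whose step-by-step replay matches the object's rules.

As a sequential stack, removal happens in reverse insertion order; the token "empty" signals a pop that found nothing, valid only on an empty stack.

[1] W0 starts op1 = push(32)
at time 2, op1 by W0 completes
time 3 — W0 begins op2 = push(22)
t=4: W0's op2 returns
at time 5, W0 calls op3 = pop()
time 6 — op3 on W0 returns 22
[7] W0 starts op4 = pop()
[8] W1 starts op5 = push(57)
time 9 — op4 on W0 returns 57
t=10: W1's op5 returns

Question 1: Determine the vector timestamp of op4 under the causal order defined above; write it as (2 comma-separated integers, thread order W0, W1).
(4, 1)

VC(op5, invoked at 8): no causal predecessors; +1 on W1 → (0, 1)
VC(op1, invoked at 1): no causal predecessors; +1 on W0 → (1, 0)
from VC(op1)=(1, 0), op2 (invoked 3) maxes components and bumps W0 → (2, 0)
from VC(op2)=(2, 0), op3 (invoked 5) maxes components and bumps W0 → (3, 0)
from VC(op3)=(3, 0), VC(op5)=(0, 1), op4 (invoked 7) maxes components and bumps W0 → (4, 1)
target: VC(op4) = (4, 1)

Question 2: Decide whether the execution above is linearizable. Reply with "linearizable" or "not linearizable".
linearizable

witness order: op1, op2, op3, op5, op4
1. op1 push(32), leaving stack <32>
2. op2 push(22), leaving stack <32,22>
3. op3 pop() → 22, leaving stack <32>
4. op5 push(57), leaving stack <32,57>
5. op4 pop() → 57, leaving stack <32>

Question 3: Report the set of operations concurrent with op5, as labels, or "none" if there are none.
op4

op5 spans [8,10]; an op avoiding the whole window 8..10 is ordered, any other is concurrent
op1 [1,2]: before
op2 [3,4]: before
op3 [5,6]: before
op4 [7,9]: concurrent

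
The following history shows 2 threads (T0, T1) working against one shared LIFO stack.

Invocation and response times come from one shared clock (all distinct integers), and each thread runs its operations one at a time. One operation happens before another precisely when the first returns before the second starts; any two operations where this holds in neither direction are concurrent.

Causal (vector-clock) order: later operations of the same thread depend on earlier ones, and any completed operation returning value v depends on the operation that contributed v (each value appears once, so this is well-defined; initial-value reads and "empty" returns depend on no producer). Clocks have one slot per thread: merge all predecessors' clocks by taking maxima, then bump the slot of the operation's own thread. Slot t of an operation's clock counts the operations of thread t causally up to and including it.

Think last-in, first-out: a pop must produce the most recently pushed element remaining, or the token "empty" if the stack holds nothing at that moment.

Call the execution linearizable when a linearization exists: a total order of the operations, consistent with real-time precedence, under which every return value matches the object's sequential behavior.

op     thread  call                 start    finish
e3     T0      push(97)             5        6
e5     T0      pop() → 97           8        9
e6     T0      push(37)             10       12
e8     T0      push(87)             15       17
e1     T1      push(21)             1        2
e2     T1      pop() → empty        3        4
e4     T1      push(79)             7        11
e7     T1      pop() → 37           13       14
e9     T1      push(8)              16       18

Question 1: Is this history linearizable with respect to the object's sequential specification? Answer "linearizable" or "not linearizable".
not linearizable

cut after 3 events: linearizable; cut after 4 events (e2 responds, time 4): not linearizable
a single order respects real time; the 2 completed LIFO stack operations fail replay along it
sample order e1, e2 stalls at step 2 — e2 pop() → empty has no legal effect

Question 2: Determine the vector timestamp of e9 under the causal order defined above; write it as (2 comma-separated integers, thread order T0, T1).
(3, 5)

e1, invoked 1, has no incoming edges; only T1's bump applies → (0, 1)
e3, invoked 5, has no incoming edges; only T0's bump applies → (1, 0)
from VC(e1)=(0, 1), e2 (invoked 3) maxes components and bumps T1 → (0, 2)
from VC(e3)=(1, 0), e5 (invoked 8) maxes components and bumps T0 → (2, 0)
from VC(e2)=(0, 2), e4 (invoked 7) maxes components and bumps T1 → (0, 3)
from VC(e5)=(2, 0), e6 (invoked 10) maxes components and bumps T0 → (3, 0)
from VC(e6)=(3, 0), e8 (invoked 15) maxes components and bumps T0 → (4, 0)
from VC(e4)=(0, 3), VC(e6)=(3, 0), e7 (invoked 13) maxes components and bumps T1 → (3, 4)
from VC(e7)=(3, 4), e9 (invoked 16) maxes components and bumps T1 → (3, 5)
target: VC(e9) = (3, 5)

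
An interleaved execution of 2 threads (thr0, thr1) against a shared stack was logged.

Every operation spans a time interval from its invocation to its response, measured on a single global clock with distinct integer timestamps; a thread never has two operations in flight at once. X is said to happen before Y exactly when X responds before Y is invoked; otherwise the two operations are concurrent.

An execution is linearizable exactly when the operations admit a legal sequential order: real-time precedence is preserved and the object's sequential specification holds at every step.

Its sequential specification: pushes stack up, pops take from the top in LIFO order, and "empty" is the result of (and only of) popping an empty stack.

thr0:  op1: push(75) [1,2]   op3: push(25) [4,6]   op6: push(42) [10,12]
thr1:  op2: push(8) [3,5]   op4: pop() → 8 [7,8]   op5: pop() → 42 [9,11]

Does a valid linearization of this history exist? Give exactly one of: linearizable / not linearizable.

linearizable

one valid linearization: op1, op3, op2, op4, op6, op5
step 1: op1 push(75) — stack <75>
step 2: op3 push(25) — stack <75,25>
step 3: op2 push(8) — stack <75,25,8>
step 4: op4 pop() → 8 — stack <75,25>
step 5: op6 push(42) — stack <75,25,42>
step 6: op5 pop() → 42 — stack <75,25>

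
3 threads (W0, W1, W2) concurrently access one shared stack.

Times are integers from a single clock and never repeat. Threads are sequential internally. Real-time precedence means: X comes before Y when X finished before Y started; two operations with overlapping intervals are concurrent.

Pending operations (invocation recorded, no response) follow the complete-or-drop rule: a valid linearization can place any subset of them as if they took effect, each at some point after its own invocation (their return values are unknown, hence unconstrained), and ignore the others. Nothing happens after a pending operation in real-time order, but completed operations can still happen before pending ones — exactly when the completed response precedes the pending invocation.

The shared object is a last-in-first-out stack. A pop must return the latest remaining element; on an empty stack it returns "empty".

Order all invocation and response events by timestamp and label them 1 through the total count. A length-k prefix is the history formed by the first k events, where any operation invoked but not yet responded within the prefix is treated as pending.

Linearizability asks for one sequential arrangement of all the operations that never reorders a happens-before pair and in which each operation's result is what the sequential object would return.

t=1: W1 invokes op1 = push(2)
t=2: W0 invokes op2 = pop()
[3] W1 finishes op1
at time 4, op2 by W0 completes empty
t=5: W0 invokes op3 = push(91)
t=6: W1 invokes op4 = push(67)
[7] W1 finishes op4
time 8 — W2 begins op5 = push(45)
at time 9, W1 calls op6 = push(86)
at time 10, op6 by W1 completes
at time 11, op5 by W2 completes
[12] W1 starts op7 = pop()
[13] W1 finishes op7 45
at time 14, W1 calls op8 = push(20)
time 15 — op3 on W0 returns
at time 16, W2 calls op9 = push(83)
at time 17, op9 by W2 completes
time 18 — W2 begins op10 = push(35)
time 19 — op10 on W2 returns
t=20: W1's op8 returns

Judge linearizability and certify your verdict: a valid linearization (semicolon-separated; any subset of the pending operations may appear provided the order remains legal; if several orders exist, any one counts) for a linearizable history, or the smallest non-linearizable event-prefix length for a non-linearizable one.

linearizable — witness: op2; op1; op3; op4; op6; op5; op7; op8; op9; op10

1. op2 pop() → empty, leaving stack <>
2. op1 push(2), leaving stack <2>
3. op3 push(91), leaving stack <2,91>
4. op4 push(67), leaving stack <2,91,67>
5. op6 push(86), leaving stack <2,91,67,86>
6. op5 push(45), leaving stack <2,91,67,86,45>
7. op7 pop() → 45, leaving stack <2,91,67,86>
8. op8 push(20), leaving stack <2,91,67,86,20>
9. op9 push(83), leaving stack <2,91,67,86,20,83>
10. op10 push(35), leaving stack <2,91,67,86,20,83,35>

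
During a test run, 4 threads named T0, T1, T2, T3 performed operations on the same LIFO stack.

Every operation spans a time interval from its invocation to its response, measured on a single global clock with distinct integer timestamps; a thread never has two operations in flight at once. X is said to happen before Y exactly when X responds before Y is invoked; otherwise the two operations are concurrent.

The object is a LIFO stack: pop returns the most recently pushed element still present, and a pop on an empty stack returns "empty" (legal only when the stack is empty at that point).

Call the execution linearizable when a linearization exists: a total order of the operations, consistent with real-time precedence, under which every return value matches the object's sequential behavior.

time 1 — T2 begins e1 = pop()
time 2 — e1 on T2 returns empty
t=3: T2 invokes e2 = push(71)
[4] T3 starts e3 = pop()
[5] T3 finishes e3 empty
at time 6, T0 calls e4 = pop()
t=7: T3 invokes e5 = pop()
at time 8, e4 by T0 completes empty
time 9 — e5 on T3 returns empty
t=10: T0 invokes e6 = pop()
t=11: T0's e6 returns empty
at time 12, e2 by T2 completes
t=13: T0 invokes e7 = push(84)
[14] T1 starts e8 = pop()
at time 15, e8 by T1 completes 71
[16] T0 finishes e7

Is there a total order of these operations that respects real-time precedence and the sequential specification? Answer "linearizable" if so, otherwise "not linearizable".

linearizable

a witness: e1, e3, e4, e5, e6, e2, e8, e7
after step 1 (e1 pop() → empty): stack <>
after step 2 (e3 pop() → empty): stack <>
after step 3 (e4 pop() → empty): stack <>
after step 4 (e5 pop() → empty): stack <>
after step 5 (e6 pop() → empty): stack <>
after step 6 (e2 push(71)): stack <71>
after step 7 (e8 pop() → 71): stack <>
after step 8 (e7 push(84)): stack <84>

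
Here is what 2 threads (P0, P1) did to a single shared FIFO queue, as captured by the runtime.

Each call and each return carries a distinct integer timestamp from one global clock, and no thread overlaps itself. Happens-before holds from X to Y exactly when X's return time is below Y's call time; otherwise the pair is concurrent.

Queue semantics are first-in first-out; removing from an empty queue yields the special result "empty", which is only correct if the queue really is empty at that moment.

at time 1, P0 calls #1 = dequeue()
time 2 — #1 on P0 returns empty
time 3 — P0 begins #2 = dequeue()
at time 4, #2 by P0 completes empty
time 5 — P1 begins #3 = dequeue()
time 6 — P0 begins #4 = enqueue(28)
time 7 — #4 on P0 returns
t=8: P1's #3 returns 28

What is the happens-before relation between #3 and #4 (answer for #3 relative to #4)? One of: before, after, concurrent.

concurrent

#3 spans [5,8], #4 spans [6,7]
the intervals overlap in both directions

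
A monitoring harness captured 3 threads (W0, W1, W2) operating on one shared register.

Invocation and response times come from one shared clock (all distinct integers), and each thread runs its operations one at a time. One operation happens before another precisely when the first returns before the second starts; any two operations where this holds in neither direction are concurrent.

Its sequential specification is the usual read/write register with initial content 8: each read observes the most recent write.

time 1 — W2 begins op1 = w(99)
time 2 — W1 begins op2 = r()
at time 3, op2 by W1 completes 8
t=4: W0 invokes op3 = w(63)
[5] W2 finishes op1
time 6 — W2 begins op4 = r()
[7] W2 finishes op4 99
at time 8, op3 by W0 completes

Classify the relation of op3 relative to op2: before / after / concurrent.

op3 spans [4,8], op2 spans [2,3]
resp(op2)=3 < inv(op3)=4

after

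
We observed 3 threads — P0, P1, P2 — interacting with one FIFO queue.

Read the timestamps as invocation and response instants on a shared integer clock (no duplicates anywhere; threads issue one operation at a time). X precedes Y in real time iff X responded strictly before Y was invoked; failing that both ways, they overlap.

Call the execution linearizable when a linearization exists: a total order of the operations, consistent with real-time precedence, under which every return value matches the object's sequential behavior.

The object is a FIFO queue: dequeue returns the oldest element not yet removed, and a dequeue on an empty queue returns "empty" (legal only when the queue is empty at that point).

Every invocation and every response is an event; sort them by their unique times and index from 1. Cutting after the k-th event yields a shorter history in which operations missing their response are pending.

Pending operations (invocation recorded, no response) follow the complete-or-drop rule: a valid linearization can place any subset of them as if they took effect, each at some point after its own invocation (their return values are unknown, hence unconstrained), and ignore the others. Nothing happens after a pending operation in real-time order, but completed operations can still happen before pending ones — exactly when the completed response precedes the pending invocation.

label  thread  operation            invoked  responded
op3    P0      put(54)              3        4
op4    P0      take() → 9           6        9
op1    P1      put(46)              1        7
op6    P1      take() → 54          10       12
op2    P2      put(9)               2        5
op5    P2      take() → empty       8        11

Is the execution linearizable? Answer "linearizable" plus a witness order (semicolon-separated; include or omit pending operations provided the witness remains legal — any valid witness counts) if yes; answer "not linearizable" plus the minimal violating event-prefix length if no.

not linearizable — minimal violating prefix: 11 events

the violation lands at event 11, op5's response at time 11: events 1..10 linearize, events 1..11 do not
5 completed operations, 14 real-time-consistent orders — every FIFO queue replay fails
including or dropping the 1 pending operation (op6) in any combination fails
for example op1, op2, op3, op4, op5 (pending dropped) fails at step 4: op4 take() → 9 is not legal there
for example op1, op2, op3, op5, op4 (pending dropped) fails at step 4: op5 take() → empty is not legal there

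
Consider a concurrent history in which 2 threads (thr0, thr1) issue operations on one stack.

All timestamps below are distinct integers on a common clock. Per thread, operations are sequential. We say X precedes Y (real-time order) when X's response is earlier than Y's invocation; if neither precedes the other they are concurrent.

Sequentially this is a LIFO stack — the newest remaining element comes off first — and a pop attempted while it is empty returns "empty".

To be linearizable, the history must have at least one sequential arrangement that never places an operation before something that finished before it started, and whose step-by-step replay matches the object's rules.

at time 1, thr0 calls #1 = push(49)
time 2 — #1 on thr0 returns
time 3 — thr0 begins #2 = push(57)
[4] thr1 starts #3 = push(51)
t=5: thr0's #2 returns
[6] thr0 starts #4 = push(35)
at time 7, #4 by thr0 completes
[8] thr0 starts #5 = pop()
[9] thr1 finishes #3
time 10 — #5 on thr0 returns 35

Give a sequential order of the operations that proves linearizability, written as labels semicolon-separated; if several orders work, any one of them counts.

1. #1 push(49), leaving stack <49>
2. #2 push(57), leaving stack <49,57>
3. #3 push(51), leaving stack <49,57,51>
4. #4 push(35), leaving stack <49,57,51,35>
5. #5 pop() → 35, leaving stack <49,57,51>

#1; #2; #3; #4; #5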